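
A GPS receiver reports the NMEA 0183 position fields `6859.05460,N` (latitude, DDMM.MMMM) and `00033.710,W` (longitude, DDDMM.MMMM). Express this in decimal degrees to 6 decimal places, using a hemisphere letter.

68.984243° N, 0.561833° W

Latitude: degrees = first 2 digits = 68, minutes = 59.0546; 68 + 59.0546/60 = 68.9842433
λ: degrees = first 3 digits = 0, minutes = 33.71; 0 + 33.71/60 = 0.5618333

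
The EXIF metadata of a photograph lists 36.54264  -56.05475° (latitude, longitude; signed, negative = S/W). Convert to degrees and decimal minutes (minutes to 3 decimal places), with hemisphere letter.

φ: minutes = (36.542640 − 36) × 60 = 32.55840
Longitude is negative → W; |value| = 56.054750
Longitude: minutes = (56.054750 − 56) × 60 = 3.28500

36° 32.558′ N, 56° 3.285′ W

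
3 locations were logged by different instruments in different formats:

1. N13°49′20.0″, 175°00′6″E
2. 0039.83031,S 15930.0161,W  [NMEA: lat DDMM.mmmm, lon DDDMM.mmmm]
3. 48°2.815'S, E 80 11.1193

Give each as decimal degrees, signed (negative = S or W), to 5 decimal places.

Point 1:
  φ: 49′ + 20″ = 49.33333′; 13 + 49.33333/60 = 13.822222
  N → positive
  Longitude: 175 + 0/60 + 6/3600 = 175.001667
  E ⇒ keep positive
Point 2:
  Latitude: degrees = first 2 digits = 0, minutes = 39.83031; 0 + 39.83031/60 = 0.663839
  S ⇒ negate
  Longitude: split at 3 digits → 159° and 30.0161′; 159 + 30.0161/60 = 159.500268
  W → negative
Point 3:
  Lat: 2.815′ = 0.046917°; total 48.046917
  hemisphere S, so the sign is −
  Longitude: 11.1193′ = 0.185322°; total 80.185322
  E → positive

1. 13.82222, 175.00167
2. -0.66384, -159.50027
3. -48.04692, 80.18532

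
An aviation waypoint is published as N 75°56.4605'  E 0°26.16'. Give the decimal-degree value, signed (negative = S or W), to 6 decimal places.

75.941008, 0.436000

Lat: 56.4605′ = 0.941008°; total 75.9410083
N → positive
Longitude: 0 + 26.16/60 = 0.4360000
E ⇒ keep positive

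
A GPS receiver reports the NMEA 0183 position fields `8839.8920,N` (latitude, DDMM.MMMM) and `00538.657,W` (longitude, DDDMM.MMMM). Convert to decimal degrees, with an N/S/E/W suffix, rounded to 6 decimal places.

φ: split at 2 digits → 88° and 39.892′; 88 + 39.892/60 = 88.6648667
Lon: degrees = first 3 digits = 5, minutes = 38.657; 5 + 38.657/60 = 5.6442833

88.664867° N, 5.644283° W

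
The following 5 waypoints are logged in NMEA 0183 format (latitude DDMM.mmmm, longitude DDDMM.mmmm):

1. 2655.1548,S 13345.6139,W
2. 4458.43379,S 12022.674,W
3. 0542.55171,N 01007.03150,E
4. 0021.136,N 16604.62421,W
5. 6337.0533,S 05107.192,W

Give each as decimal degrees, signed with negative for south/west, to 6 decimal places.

1. -26.919247, -133.760232
2. -44.973897, -120.377900
3. 5.709195, 10.117192
4. 0.352267, -166.077070
5. -63.617555, -51.119867

Point 1:
  Latitude: degrees = first 2 digits = 26, minutes = 55.1548; 26 + 55.1548/60 = 26.9192467
  S → negative
  λ: split at 3 digits → 133° and 45.6139′; 133 + 45.6139/60 = 133.7602317
  W ⇒ negate
Point 2:
  Lat: split at 2 digits → 44° and 58.43379′; 44 + 58.43379/60 = 44.9738965
  hemisphere S, so the sign is −
  Longitude: degrees = first 3 digits = 120, minutes = 22.674; 120 + 22.674/60 = 120.3779000
  W ⇒ negate
Point 3:
  Latitude: split at 2 digits → 05° and 42.55171′; 5 + 42.55171/60 = 5.7091952
  N ⇒ keep positive
  Lon: split at 3 digits → 010° and 7.0315′; 10 + 7.0315/60 = 10.1171917
  E → positive
Point 4:
  φ: split at 2 digits → 00° and 21.136′; 0 + 21.136/60 = 0.3522667
  N ⇒ keep positive
  Lon: degrees = first 3 digits = 166, minutes = 4.62421; 166 + 4.62421/60 = 166.0770702
  W ⇒ negate
Point 5:
  Latitude: degrees = first 2 digits = 63, minutes = 37.0533; 63 + 37.0533/60 = 63.6175550
  S → negative
  Lon: degrees = first 3 digits = 51, minutes = 7.192; 51 + 7.192/60 = 51.1198667
  W → negative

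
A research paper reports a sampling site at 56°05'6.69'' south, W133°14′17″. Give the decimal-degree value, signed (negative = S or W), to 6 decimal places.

Lat: 5′ + 6.69″ = 5.11150′; 56 + 5.11150/60 = 56.0851917
S → negative
Lon: 14′ + 17″ = 14.28333′; 133 + 14.28333/60 = 133.2380556
hemisphere W, so the sign is −

-56.085192, -133.238056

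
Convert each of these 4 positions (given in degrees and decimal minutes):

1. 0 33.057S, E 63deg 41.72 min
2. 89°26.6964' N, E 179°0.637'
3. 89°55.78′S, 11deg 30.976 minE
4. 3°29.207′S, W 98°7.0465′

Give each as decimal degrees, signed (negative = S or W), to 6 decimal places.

Point 1:
  Latitude: 33.057′ = 0.550950°; total 0.5509500
  S ⇒ negate
  λ: 41.72′ = 0.695333°; total 63.6953333
  E ⇒ keep positive
Point 2:
  Latitude: 89 + 26.6964/60 = 89.4449400
  N ⇒ keep positive
  λ: 0.637′ = 0.010617°; total 179.0106167
  E → positive
Point 3:
  Latitude: 89 + 55.78/60 = 89.9296667
  S → negative
  λ: 11 + 30.976/60 = 11.5162667
  E → positive
Point 4:
  Latitude: 3 + 29.207/60 = 3.4867833
  S → negative
  λ: 98 + 7.0465/60 = 98.1174417
  W → negative

1. -0.550950, 63.695333
2. 89.444940, 179.010617
3. -89.929667, 11.516267
4. -3.486783, -98.117442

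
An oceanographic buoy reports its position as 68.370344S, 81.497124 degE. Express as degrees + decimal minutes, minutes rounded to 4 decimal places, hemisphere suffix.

φ: minutes = (68.370344 − 68) × 60 = 22.220640
Lon: 81° + 0.497124 × 60 = 81° 29.827440′

68° 22.2206′ S, 81° 29.8274′ E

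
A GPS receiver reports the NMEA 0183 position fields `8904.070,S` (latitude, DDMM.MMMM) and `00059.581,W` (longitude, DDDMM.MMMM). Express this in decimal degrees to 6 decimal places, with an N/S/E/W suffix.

Lat: split at 2 digits → 89° and 4.07′; 89 + 4.07/60 = 89.0678333
Longitude: split at 3 digits → 000° and 59.581′; 0 + 59.581/60 = 0.9930167

89.067833° S, 0.993017° W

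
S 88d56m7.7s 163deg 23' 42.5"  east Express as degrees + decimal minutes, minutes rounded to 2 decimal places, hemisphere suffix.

88° 56.13′ S, 163° 23.71′ E

Latitude: 56 + 7.7/60 = 56.1283′
Longitude: 23 + 42.5/60 = 23.7083′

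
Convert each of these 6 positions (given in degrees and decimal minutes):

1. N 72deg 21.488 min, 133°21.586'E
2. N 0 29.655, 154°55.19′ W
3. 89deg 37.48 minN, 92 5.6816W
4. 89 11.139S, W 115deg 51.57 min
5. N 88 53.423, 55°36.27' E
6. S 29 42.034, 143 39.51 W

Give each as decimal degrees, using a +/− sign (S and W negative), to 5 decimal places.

Point 1:
  φ: 72 + 21.488/60 = 72.358133
  N ⇒ keep positive
  Lon: 21.586′ = 0.359767°; total 133.359767
  E → positive
Point 2:
  Lat: 29.655′ = 0.494250°; total 0.494250
  N → positive
  Longitude: 55.19′ = 0.919833°; total 154.919833
  W → negative
Point 3:
  φ: 37.48′ = 0.624667°; total 89.624667
  N ⇒ keep positive
  λ: 5.6816′ = 0.094693°; total 92.094693
  W ⇒ negate
Point 4:
  φ: 89 + 11.139/60 = 89.185650
  S ⇒ negate
  λ: 51.57′ = 0.859500°; total 115.859500
  W → negative
Point 5:
  φ: 88 + 53.423/60 = 88.890383
  N ⇒ keep positive
  λ: 36.27′ = 0.604500°; total 55.604500
  E ⇒ keep positive
Point 6:
  Lat: 42.034′ = 0.700567°; total 29.700567
  S → negative
  Lon: 39.51′ = 0.658500°; total 143.658500
  hemisphere W, so the sign is −

1. 72.35813, 133.35977
2. 0.49425, -154.91983
3. 89.62467, -92.09469
4. -89.18565, -115.85950
5. 88.89038, 55.60450
6. -29.70057, -143.65850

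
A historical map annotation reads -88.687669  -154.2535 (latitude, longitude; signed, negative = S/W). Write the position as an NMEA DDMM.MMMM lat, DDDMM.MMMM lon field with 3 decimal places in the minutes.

Latitude is negative → S; |value| = 88.687669
Lat: 88° + 0.687669 × 60 = 88° 41.26014′
Longitude is negative → W; |value| = 154.253500
Longitude: fractional part 0.253500 → 15.21000 minutes

8841.260,S / 15415.210,W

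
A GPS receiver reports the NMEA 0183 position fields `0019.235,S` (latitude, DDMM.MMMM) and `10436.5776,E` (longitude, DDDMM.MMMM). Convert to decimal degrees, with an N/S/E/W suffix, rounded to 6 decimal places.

Lat: split at 2 digits → 00° and 19.235′; 0 + 19.235/60 = 0.3205833
Lon: split at 3 digits → 104° and 36.5776′; 104 + 36.5776/60 = 104.6096267

0.320583° S, 104.609627° E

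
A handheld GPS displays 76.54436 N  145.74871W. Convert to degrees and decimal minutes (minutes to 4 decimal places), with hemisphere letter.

76° 32.6616′ N, 145° 44.9226′ W

Latitude: minutes = (76.544360 − 76) × 60 = 32.661600
Lon: fractional part 0.748710 → 44.922600 minutes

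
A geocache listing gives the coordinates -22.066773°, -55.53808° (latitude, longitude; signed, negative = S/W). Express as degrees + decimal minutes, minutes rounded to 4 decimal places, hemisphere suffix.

22° 4.0064′ S, 55° 32.2848′ W

Latitude is negative → S; |value| = 22.066773
Latitude: minutes = (22.066773 − 22) × 60 = 4.006380
Longitude is negative → W; |value| = 55.538080
Lon: fractional part 0.538080 → 32.284800 minutes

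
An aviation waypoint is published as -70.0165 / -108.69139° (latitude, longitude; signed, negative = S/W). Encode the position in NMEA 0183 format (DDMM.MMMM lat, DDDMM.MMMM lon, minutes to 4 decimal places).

7000.9900,S / 10841.4834,W

Latitude is negative → S; |value| = 70.016500
Latitude: fractional part 0.016500 → 0.990000 minutes
Longitude is negative → W; |value| = 108.691390
Longitude: fractional part 0.691390 → 41.483400 minutes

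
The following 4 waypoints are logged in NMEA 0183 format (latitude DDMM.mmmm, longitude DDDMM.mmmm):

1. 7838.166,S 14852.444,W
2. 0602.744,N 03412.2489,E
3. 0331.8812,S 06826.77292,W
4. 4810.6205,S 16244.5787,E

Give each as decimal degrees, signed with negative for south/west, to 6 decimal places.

1. -78.636100, -148.874067
2. 6.045733, 34.204148
3. -3.531353, -68.446215
4. -48.177008, 162.742978

Point 1:
  Latitude: degrees = first 2 digits = 78, minutes = 38.166; 78 + 38.166/60 = 78.6361000
  hemisphere S, so the sign is −
  λ: split at 3 digits → 148° and 52.444′; 148 + 52.444/60 = 148.8740667
  W → negative
Point 2:
  φ: degrees = first 2 digits = 6, minutes = 2.744; 6 + 2.744/60 = 6.0457333
  N → positive
  Lon: split at 3 digits → 034° and 12.2489′; 34 + 12.2489/60 = 34.2041483
  E → positive
Point 3:
  Latitude: degrees = first 2 digits = 3, minutes = 31.8812; 3 + 31.8812/60 = 3.5313533
  hemisphere S, so the sign is −
  λ: split at 3 digits → 068° and 26.77292′; 68 + 26.77292/60 = 68.4462153
  W → negative
Point 4:
  φ: degrees = first 2 digits = 48, minutes = 10.6205; 48 + 10.6205/60 = 48.1770083
  hemisphere S, so the sign is −
  λ: degrees = first 3 digits = 162, minutes = 44.5787; 162 + 44.5787/60 = 162.7429783
  E → positive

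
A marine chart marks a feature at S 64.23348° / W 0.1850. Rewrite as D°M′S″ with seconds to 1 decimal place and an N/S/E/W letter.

Latitude: whole degrees 64; 14.00880′ → 14′ and 0.528″
Lon: 0.185000° → 11.10000′; 0.10000 × 60 = 6.000″

64°14′0.5″ S, 0°11′6.0″ W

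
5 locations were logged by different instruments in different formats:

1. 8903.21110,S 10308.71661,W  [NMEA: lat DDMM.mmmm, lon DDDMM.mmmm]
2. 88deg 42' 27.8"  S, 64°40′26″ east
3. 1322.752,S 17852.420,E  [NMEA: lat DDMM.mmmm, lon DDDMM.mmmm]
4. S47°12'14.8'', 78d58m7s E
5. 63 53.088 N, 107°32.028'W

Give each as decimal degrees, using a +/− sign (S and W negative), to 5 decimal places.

Point 1:
  Latitude: degrees = first 2 digits = 89, minutes = 3.2111; 89 + 3.2111/60 = 89.053518
  S ⇒ negate
  Longitude: split at 3 digits → 103° and 8.71661′; 103 + 8.71661/60 = 103.145277
  W → negative
Point 2:
  φ: 42′ + 27.8″ = 42.46333′; 88 + 42.46333/60 = 88.707722
  S ⇒ negate
  Longitude: 40′ + 26″ = 40.43333′; 64 + 40.43333/60 = 64.673889
  E → positive
Point 3:
  Latitude: split at 2 digits → 13° and 22.752′; 13 + 22.752/60 = 13.379200
  S → negative
  Longitude: degrees = first 3 digits = 178, minutes = 52.42; 178 + 52.42/60 = 178.873667
  E ⇒ keep positive
Point 4:
  φ: 47° + 12/60 + 14.8/3600 = 47 + 0.200000 + 0.004111 = 47.204111
  S ⇒ negate
  λ: 58′ + 7″ = 58.11667′; 78 + 58.11667/60 = 78.968611
  E → positive
Point 5:
  φ: 53.088′ = 0.884800°; total 63.884800
  N → positive
  Lon: 32.028′ = 0.533800°; total 107.533800
  W → negative

1. -89.05352, -103.14528
2. -88.70772, 64.67389
3. -13.37920, 178.87367
4. -47.20411, 78.96861
5. 63.88480, -107.53380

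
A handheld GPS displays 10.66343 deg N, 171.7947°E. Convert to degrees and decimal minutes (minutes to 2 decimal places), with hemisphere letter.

10° 39.81′ N, 171° 47.68′ E

Latitude: minutes = (10.663430 − 10) × 60 = 39.8058
Lon: fractional part 0.794700 → 47.6820 minutes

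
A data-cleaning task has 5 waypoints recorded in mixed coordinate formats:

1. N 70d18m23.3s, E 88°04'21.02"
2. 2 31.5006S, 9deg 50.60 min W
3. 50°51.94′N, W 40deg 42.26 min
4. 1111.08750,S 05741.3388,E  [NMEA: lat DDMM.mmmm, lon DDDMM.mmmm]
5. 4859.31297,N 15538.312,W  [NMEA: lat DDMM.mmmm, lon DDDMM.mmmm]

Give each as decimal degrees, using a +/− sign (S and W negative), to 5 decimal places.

Point 1:
  φ: 70° + 18/60 + 23.3/3600 = 70 + 0.300000 + 0.006472 = 70.306472
  N ⇒ keep positive
  Longitude: 4′ + 21.02″ = 4.35033′; 88 + 4.35033/60 = 88.072506
  E → positive
Point 2:
  Latitude: 31.5006′ = 0.525010°; total 2.525010
  S → negative
  Lon: 9 + 50.6/60 = 9.843333
  hemisphere W, so the sign is −
Point 3:
  φ: 50 + 51.94/60 = 50.865667
  N ⇒ keep positive
  Lon: 40 + 42.26/60 = 40.704333
  hemisphere W, so the sign is −
Point 4:
  Lat: split at 2 digits → 11° and 11.0875′; 11 + 11.0875/60 = 11.184792
  S → negative
  Lon: degrees = first 3 digits = 57, minutes = 41.3388; 57 + 41.3388/60 = 57.688980
  E ⇒ keep positive
Point 5:
  φ: degrees = first 2 digits = 48, minutes = 59.31297; 48 + 59.31297/60 = 48.988550
  N ⇒ keep positive
  Longitude: split at 3 digits → 155° and 38.312′; 155 + 38.312/60 = 155.638533
  W ⇒ negate

1. 70.30647, 88.07251
2. -2.52501, -9.84333
3. 50.86567, -40.70433
4. -11.18479, 57.68898
5. 48.98855, -155.63853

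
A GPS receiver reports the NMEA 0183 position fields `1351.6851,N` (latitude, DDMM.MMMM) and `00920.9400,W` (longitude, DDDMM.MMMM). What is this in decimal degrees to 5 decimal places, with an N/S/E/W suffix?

13.86142° N, 9.34900° W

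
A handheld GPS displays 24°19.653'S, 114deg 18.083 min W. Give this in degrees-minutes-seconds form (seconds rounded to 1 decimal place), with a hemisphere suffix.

24°19′39.2″ S, 114°18′5.0″ W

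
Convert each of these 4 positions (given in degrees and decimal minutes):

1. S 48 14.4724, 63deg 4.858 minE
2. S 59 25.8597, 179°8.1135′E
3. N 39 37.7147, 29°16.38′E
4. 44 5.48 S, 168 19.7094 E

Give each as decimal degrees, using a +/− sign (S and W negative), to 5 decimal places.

Point 1:
  Lat: 14.4724′ = 0.241207°; total 48.241207
  S ⇒ negate
  Longitude: 63 + 4.858/60 = 63.080967
  E → positive
Point 2:
  Lat: 59 + 25.8597/60 = 59.430995
  S → negative
  λ: 179 + 8.1135/60 = 179.135225
  E ⇒ keep positive
Point 3:
  φ: 37.7147′ = 0.628578°; total 39.628578
  N → positive
  λ: 16.38′ = 0.273000°; total 29.273000
  E ⇒ keep positive
Point 4:
  φ: 44 + 5.48/60 = 44.091333
  S ⇒ negate
  Longitude: 168 + 19.7094/60 = 168.328490
  E → positive

1. -48.24121, 63.08097
2. -59.43100, 179.13523
3. 39.62858, 29.27300
4. -44.09133, 168.32849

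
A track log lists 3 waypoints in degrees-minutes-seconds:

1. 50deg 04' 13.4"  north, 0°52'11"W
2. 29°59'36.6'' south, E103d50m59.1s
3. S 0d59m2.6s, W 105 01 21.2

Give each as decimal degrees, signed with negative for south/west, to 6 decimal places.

Point 1:
  φ: 4′ + 13.4″ = 4.22333′; 50 + 4.22333/60 = 50.0703889
  N → positive
  Lon: 0 + 52/60 + 11/3600 = 0.8697222
  W ⇒ negate
Point 2:
  Latitude: 59′ + 36.6″ = 59.61000′; 29 + 59.61000/60 = 29.9935000
  S ⇒ negate
  Lon: 103° + 50/60 + 59.1/3600 = 103 + 0.833333 + 0.016417 = 103.8497500
  E → positive
Point 3:
  Latitude: 0° + 59/60 + 2.6/3600 = 0 + 0.983333 + 0.000722 = 0.9840556
  S ⇒ negate
  Longitude: 105 + 1/60 + 21.2/3600 = 105.0225556
  hemisphere W, so the sign is −

1. 50.070389, -0.869722
2. -29.993500, 103.849750
3. -0.984056, -105.022556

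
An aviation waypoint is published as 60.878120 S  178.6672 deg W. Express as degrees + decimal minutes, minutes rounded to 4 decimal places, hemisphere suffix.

Latitude: minutes = (60.878120 − 60) × 60 = 52.687200
Longitude: 178° + 0.667200 × 60 = 178° 40.032000′

60° 52.6872′ S, 178° 40.0320′ W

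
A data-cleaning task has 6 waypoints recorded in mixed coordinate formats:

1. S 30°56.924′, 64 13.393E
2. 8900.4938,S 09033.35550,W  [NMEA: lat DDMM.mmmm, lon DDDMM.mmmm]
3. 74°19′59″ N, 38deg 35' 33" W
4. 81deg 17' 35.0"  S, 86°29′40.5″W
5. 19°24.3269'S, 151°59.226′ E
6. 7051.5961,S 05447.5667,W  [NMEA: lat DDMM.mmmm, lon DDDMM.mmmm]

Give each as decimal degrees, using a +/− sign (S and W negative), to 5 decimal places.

Point 1:
  φ: 30 + 56.924/60 = 30.948733
  S ⇒ negate
  Lon: 64 + 13.393/60 = 64.223217
  E → positive
Point 2:
  Lat: degrees = first 2 digits = 89, minutes = 0.4938; 89 + 0.4938/60 = 89.008230
  S ⇒ negate
  Longitude: degrees = first 3 digits = 90, minutes = 33.3555; 90 + 33.3555/60 = 90.555925
  W → negative
Point 3:
  φ: 74° + 19/60 + 59/3600 = 74 + 0.316667 + 0.016389 = 74.333056
  N ⇒ keep positive
  Lon: 35′ + 33″ = 35.55000′; 38 + 35.55000/60 = 38.592500
  W ⇒ negate
Point 4:
  Lat: 81° + 17/60 + 35/3600 = 81 + 0.283333 + 0.009722 = 81.293056
  S ⇒ negate
  Lon: 29′ + 40.5″ = 29.67500′; 86 + 29.67500/60 = 86.494583
  W ⇒ negate
Point 5:
  Latitude: 24.3269′ = 0.405448°; total 19.405448
  S → negative
  λ: 59.226′ = 0.987100°; total 151.987100
  E ⇒ keep positive
Point 6:
  Latitude: degrees = first 2 digits = 70, minutes = 51.5961; 70 + 51.5961/60 = 70.859935
  S ⇒ negate
  λ: split at 3 digits → 054° and 47.5667′; 54 + 47.5667/60 = 54.792778
  hemisphere W, so the sign is −

1. -30.94873, 64.22322
2. -89.00823, -90.55593
3. 74.33306, -38.59250
4. -81.29306, -86.49458
5. -19.40545, 151.98710
6. -70.85994, -54.79278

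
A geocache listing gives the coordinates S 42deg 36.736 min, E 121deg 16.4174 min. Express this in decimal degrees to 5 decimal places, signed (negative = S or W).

Lat: 42 + 36.736/60 = 42.612267
S → negative
Longitude: 121 + 16.4174/60 = 121.273623
E → positive

-42.61227, 121.27362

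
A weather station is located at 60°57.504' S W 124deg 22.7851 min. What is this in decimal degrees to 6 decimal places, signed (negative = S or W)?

-60.958400, -124.379752

φ: 60 + 57.504/60 = 60.9584000
S → negative
Longitude: 22.7851′ = 0.379752°; total 124.3797517
hemisphere W, so the sign is −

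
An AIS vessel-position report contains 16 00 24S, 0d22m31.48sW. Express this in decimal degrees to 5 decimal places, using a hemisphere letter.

16.00667° S, 0.37541° W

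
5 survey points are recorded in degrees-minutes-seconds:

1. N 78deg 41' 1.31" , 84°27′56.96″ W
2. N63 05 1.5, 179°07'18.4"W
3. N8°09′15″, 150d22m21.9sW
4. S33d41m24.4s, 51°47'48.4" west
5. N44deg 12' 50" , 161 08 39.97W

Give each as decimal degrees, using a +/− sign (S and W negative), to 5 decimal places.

1. 78.68370, -84.46582
2. 63.08375, -179.12178
3. 8.15417, -150.37275
4. -33.69011, -51.79678
5. 44.21389, -161.14444

Point 1:
  Latitude: 78° + 41/60 + 1.31/3600 = 78 + 0.683333 + 0.000364 = 78.683697
  N ⇒ keep positive
  Longitude: 27′ + 56.96″ = 27.94933′; 84 + 27.94933/60 = 84.465822
  W ⇒ negate
Point 2:
  Lat: 63° + 5/60 + 1.5/3600 = 63 + 0.083333 + 0.000417 = 63.083750
  N → positive
  λ: 179° + 7/60 + 18.4/3600 = 179 + 0.116667 + 0.005111 = 179.121778
  W ⇒ negate
Point 3:
  Latitude: 8 + 9/60 + 15/3600 = 8.154167
  N → positive
  λ: 22′ + 21.9″ = 22.36500′; 150 + 22.36500/60 = 150.372750
  W → negative
Point 4:
  Latitude: 41′ + 24.4″ = 41.40667′; 33 + 41.40667/60 = 33.690111
  S ⇒ negate
  Lon: 51 + 47/60 + 48.4/3600 = 51.796778
  W ⇒ negate
Point 5:
  Latitude: 44 + 12/60 + 50/3600 = 44.213889
  N ⇒ keep positive
  Lon: 161 + 8/60 + 39.97/3600 = 161.144436
  hemisphere W, so the sign is −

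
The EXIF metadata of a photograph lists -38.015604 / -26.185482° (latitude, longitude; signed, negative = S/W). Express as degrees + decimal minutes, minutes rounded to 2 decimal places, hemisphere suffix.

Latitude is negative → S; |value| = 38.015604
φ: 38° + 0.015604 × 60 = 38° 0.9362′
Longitude is negative → W; |value| = 26.185482
Longitude: fractional part 0.185482 → 11.1289 minutes

38° 0.94′ S, 26° 11.13′ W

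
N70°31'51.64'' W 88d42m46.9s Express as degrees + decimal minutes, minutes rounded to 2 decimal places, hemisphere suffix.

70° 31.86′ N, 88° 42.78′ W

Latitude: seconds/60 = 0.86067; minutes = 31 + 0.86067 = 31.8607
Lon: 42 + 46.9/60 = 42.7817′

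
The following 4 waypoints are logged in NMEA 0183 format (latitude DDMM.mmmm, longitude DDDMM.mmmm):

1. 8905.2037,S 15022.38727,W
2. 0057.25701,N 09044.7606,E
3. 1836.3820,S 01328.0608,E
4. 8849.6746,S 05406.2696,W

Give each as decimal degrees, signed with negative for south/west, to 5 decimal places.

1. -89.08673, -150.37312
2. 0.95428, 90.74601
3. -18.60637, 13.46768
4. -88.82791, -54.10449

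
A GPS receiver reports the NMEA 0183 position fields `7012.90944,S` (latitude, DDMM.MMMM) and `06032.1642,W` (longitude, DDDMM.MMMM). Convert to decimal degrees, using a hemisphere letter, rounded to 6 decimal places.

Lat: split at 2 digits → 70° and 12.90944′; 70 + 12.90944/60 = 70.2151573
λ: degrees = first 3 digits = 60, minutes = 32.1642; 60 + 32.1642/60 = 60.5360700

70.215157° S, 60.536070° W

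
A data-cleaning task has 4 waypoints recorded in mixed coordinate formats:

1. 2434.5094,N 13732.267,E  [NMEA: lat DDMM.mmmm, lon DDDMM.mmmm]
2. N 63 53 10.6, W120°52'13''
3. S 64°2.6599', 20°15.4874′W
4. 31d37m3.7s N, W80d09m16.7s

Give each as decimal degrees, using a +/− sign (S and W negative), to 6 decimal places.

1. 24.575157, 137.537783
2. 63.886278, -120.870278
3. -64.044332, -20.258123
4. 31.617694, -80.154639

Point 1:
  φ: split at 2 digits → 24° and 34.5094′; 24 + 34.5094/60 = 24.5751567
  N ⇒ keep positive
  Lon: degrees = first 3 digits = 137, minutes = 32.267; 137 + 32.267/60 = 137.5377833
  E → positive
Point 2:
  φ: 53′ + 10.6″ = 53.17667′; 63 + 53.17667/60 = 63.8862778
  N → positive
  Lon: 52′ + 13″ = 52.21667′; 120 + 52.21667/60 = 120.8702778
  hemisphere W, so the sign is −
Point 3:
  Lat: 64 + 2.6599/60 = 64.0443317
  S → negative
  Lon: 15.4874′ = 0.258123°; total 20.2581233
  W → negative
Point 4:
  Lat: 31 + 37/60 + 3.7/3600 = 31.6176944
  N ⇒ keep positive
  Longitude: 9′ + 16.7″ = 9.27833′; 80 + 9.27833/60 = 80.1546389
  hemisphere W, so the sign is −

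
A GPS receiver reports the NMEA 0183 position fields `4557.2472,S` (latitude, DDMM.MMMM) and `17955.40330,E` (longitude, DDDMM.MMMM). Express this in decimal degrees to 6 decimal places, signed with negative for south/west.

Lat: split at 2 digits → 45° and 57.2472′; 45 + 57.2472/60 = 45.9541200
hemisphere S, so the sign is −
Longitude: degrees = first 3 digits = 179, minutes = 55.4033; 179 + 55.4033/60 = 179.9233883
E ⇒ keep positive

-45.954120, 179.923388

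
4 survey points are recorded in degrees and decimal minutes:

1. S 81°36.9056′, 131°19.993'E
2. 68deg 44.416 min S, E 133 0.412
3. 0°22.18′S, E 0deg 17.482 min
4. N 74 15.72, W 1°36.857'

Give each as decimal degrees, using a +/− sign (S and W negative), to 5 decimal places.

Point 1:
  φ: 36.9056′ = 0.615093°; total 81.615093
  hemisphere S, so the sign is −
  λ: 19.993′ = 0.333217°; total 131.333217
  E ⇒ keep positive
Point 2:
  Latitude: 68 + 44.416/60 = 68.740267
  S → negative
  λ: 0.412′ = 0.006867°; total 133.006867
  E → positive
Point 3:
  φ: 22.18′ = 0.369667°; total 0.369667
  hemisphere S, so the sign is −
  Longitude: 0 + 17.482/60 = 0.291367
  E → positive
Point 4:
  Latitude: 74 + 15.72/60 = 74.262000
  N → positive
  Longitude: 36.857′ = 0.614283°; total 1.614283
  W ⇒ negate

1. -81.61509, 131.33322
2. -68.74027, 133.00687
3. -0.36967, 0.29137
4. 74.26200, -1.61428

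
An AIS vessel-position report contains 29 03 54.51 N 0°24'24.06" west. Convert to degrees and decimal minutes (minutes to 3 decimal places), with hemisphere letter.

Lat: 3 + 54.51/60 = 3.90850′
Lon: seconds/60 = 0.40100; minutes = 24 + 0.40100 = 24.40100

29° 3.909′ N, 0° 24.401′ W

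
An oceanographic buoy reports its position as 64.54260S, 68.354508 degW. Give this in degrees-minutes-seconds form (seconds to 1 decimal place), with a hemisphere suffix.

φ: 0.542600° → 32.55600′; 0.55600 × 60 = 33.360″
Lon: whole degrees 68; 21.27048′ → 21′ and 16.229″

64°32′33.4″ S, 68°21′16.2″ W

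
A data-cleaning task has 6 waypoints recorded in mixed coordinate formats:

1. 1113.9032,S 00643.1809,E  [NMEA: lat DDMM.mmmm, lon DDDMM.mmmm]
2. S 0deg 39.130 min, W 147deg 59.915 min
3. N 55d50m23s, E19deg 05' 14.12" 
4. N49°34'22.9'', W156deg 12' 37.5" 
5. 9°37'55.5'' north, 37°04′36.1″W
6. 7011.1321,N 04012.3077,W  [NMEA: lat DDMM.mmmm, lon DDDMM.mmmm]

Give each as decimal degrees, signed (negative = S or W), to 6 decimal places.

1. -11.231720, 6.719682
2. -0.652167, -147.998583
3. 55.839722, 19.087256
4. 49.573028, -156.210417
5. 9.632083, -37.076694
6. 70.185535, -40.205128

Point 1:
  Latitude: degrees = first 2 digits = 11, minutes = 13.9032; 11 + 13.9032/60 = 11.2317200
  S → negative
  Longitude: split at 3 digits → 006° and 43.1809′; 6 + 43.1809/60 = 6.7196817
  E → positive
Point 2:
  Lat: 39.13′ = 0.652167°; total 0.6521667
  S → negative
  Longitude: 147 + 59.915/60 = 147.9985833
  hemisphere W, so the sign is −
Point 3:
  φ: 55 + 50/60 + 23/3600 = 55.8397222
  N ⇒ keep positive
  Lon: 19 + 5/60 + 14.12/3600 = 19.0872556
  E ⇒ keep positive
Point 4:
  Lat: 49 + 34/60 + 22.9/3600 = 49.5730278
  N ⇒ keep positive
  Lon: 156° + 12/60 + 37.5/3600 = 156 + 0.200000 + 0.010417 = 156.2104167
  W ⇒ negate
Point 5:
  Lat: 9 + 37/60 + 55.5/3600 = 9.6320833
  N → positive
  λ: 37° + 4/60 + 36.1/3600 = 37 + 0.066667 + 0.010028 = 37.0766944
  W ⇒ negate
Point 6:
  Latitude: degrees = first 2 digits = 70, minutes = 11.1321; 70 + 11.1321/60 = 70.1855350
  N → positive
  Lon: degrees = first 3 digits = 40, minutes = 12.3077; 40 + 12.3077/60 = 40.2051283
  hemisphere W, so the sign is −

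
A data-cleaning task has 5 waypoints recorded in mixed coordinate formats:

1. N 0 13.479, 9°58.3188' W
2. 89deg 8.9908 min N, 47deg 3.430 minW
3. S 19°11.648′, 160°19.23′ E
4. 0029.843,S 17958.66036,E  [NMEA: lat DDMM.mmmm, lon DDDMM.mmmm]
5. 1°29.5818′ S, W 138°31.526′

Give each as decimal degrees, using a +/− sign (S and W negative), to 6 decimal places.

1. 0.224650, -9.971980
2. 89.149847, -47.057167
3. -19.194133, 160.320500
4. -0.497383, 179.977673
5. -1.493030, -138.525433

Point 1:
  Lat: 13.479′ = 0.224650°; total 0.2246500
  N → positive
  Longitude: 9 + 58.3188/60 = 9.9719800
  W ⇒ negate
Point 2:
  Latitude: 8.9908′ = 0.149847°; total 89.1498467
  N ⇒ keep positive
  Lon: 47 + 3.43/60 = 47.0571667
  W ⇒ negate
Point 3:
  Latitude: 19 + 11.648/60 = 19.1941333
  S → negative
  Lon: 160 + 19.23/60 = 160.3205000
  E → positive
Point 4:
  Lat: degrees = first 2 digits = 0, minutes = 29.843; 0 + 29.843/60 = 0.4973833
  hemisphere S, so the sign is −
  Lon: split at 3 digits → 179° and 58.66036′; 179 + 58.66036/60 = 179.9776727
  E → positive
Point 5:
  Lat: 1 + 29.5818/60 = 1.4930300
  S → negative
  λ: 138 + 31.526/60 = 138.5254333
  W ⇒ negate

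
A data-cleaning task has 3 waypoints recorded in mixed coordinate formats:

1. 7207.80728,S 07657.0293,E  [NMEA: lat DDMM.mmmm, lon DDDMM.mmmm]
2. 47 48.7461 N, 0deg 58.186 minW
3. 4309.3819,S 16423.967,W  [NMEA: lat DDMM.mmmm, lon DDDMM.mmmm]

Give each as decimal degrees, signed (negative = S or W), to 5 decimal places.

1. -72.13012, 76.95049
2. 47.81244, -0.96977
3. -43.15637, -164.39945

Point 1:
  Lat: split at 2 digits → 72° and 7.80728′; 72 + 7.80728/60 = 72.130121
  S ⇒ negate
  Lon: split at 3 digits → 076° and 57.0293′; 76 + 57.0293/60 = 76.950488
  E ⇒ keep positive
Point 2:
  Lat: 47 + 48.7461/60 = 47.812435
  N → positive
  λ: 0 + 58.186/60 = 0.969767
  hemisphere W, so the sign is −
Point 3:
  Latitude: split at 2 digits → 43° and 9.3819′; 43 + 9.3819/60 = 43.156365
  S → negative
  Longitude: split at 3 digits → 164° and 23.967′; 164 + 23.967/60 = 164.399450
  W ⇒ negate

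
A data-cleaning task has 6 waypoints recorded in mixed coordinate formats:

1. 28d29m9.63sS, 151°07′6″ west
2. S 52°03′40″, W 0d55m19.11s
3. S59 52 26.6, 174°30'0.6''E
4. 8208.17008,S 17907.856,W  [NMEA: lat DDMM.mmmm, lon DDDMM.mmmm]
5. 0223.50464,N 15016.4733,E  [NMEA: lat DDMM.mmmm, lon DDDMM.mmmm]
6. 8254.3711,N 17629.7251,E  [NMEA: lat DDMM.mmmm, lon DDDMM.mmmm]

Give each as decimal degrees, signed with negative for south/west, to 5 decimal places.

1. -28.48601, -151.11833
2. -52.06111, -0.92198
3. -59.87406, 174.50017
4. -82.13617, -179.13093
5. 2.39174, 150.27456
6. 82.90619, 176.49542

Point 1:
  Latitude: 28 + 29/60 + 9.63/3600 = 28.486008
  S ⇒ negate
  λ: 151° + 7/60 + 6/3600 = 151 + 0.116667 + 0.001667 = 151.118333
  W → negative
Point 2:
  Lat: 52° + 3/60 + 40/3600 = 52 + 0.050000 + 0.011111 = 52.061111
  hemisphere S, so the sign is −
  Longitude: 0° + 55/60 + 19.11/3600 = 0 + 0.916667 + 0.005308 = 0.921975
  hemisphere W, so the sign is −
Point 3:
  φ: 52′ + 26.6″ = 52.44333′; 59 + 52.44333/60 = 59.874056
  S → negative
  Longitude: 174° + 30/60 + 0.6/3600 = 174 + 0.500000 + 0.000167 = 174.500167
  E ⇒ keep positive
Point 4:
  Lat: split at 2 digits → 82° and 8.17008′; 82 + 8.17008/60 = 82.136168
  S → negative
  Lon: split at 3 digits → 179° and 7.856′; 179 + 7.856/60 = 179.130933
  W ⇒ negate
Point 5:
  Latitude: degrees = first 2 digits = 2, minutes = 23.50464; 2 + 23.50464/60 = 2.391744
  N → positive
  Lon: degrees = first 3 digits = 150, minutes = 16.4733; 150 + 16.4733/60 = 150.274555
  E ⇒ keep positive
Point 6:
  Latitude: split at 2 digits → 82° and 54.3711′; 82 + 54.3711/60 = 82.906185
  N → positive
  Longitude: degrees = first 3 digits = 176, minutes = 29.7251; 176 + 29.7251/60 = 176.495418
  E → positive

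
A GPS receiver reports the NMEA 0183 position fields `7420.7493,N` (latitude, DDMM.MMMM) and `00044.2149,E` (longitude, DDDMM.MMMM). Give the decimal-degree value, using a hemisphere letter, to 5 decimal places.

φ: degrees = first 2 digits = 74, minutes = 20.7493; 74 + 20.7493/60 = 74.345822
Longitude: degrees = first 3 digits = 0, minutes = 44.2149; 0 + 44.2149/60 = 0.736915

74.34582° N, 0.73692° E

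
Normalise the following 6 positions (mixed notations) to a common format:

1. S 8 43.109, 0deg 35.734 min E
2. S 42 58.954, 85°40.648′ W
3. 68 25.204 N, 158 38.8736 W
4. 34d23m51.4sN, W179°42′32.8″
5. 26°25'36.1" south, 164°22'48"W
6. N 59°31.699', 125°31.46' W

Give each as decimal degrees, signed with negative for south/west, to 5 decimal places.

1. -8.71848, 0.59557
2. -42.98257, -85.67747
3. 68.42007, -158.64789
4. 34.39761, -179.70911
5. -26.42669, -164.38000
6. 59.52832, -125.52433

Point 1:
  φ: 43.109′ = 0.718483°; total 8.718483
  S ⇒ negate
  Lon: 0 + 35.734/60 = 0.595567
  E → positive
Point 2:
  φ: 58.954′ = 0.982567°; total 42.982567
  S → negative
  Longitude: 85 + 40.648/60 = 85.677467
  W → negative
Point 3:
  φ: 25.204′ = 0.420067°; total 68.420067
  N ⇒ keep positive
  Longitude: 158 + 38.8736/60 = 158.647893
  hemisphere W, so the sign is −
Point 4:
  Lat: 34 + 23/60 + 51.4/3600 = 34.397611
  N → positive
  Longitude: 179° + 42/60 + 32.8/3600 = 179 + 0.700000 + 0.009111 = 179.709111
  W → negative
Point 5:
  φ: 26 + 25/60 + 36.1/3600 = 26.426694
  S → negative
  Longitude: 164° + 22/60 + 48/3600 = 164 + 0.366667 + 0.013333 = 164.380000
  W ⇒ negate
Point 6:
  Latitude: 31.699′ = 0.528317°; total 59.528317
  N ⇒ keep positive
  Lon: 125 + 31.46/60 = 125.524333
  W ⇒ negate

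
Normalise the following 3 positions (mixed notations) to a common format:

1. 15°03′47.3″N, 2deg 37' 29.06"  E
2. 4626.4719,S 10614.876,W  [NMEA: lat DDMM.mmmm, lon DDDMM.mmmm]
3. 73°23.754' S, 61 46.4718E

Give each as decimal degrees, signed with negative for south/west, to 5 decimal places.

1. 15.06314, 2.62474
2. -46.44120, -106.24793
3. -73.39590, 61.77453

Point 1:
  Lat: 3′ + 47.3″ = 3.78833′; 15 + 3.78833/60 = 15.063139
  N → positive
  λ: 37′ + 29.06″ = 37.48433′; 2 + 37.48433/60 = 2.624739
  E → positive
Point 2:
  Lat: split at 2 digits → 46° and 26.4719′; 46 + 26.4719/60 = 46.441198
  hemisphere S, so the sign is −
  λ: degrees = first 3 digits = 106, minutes = 14.876; 106 + 14.876/60 = 106.247933
  W ⇒ negate
Point 3:
  φ: 23.754′ = 0.395900°; total 73.395900
  S → negative
  Longitude: 61 + 46.4718/60 = 61.774530
  E ⇒ keep positive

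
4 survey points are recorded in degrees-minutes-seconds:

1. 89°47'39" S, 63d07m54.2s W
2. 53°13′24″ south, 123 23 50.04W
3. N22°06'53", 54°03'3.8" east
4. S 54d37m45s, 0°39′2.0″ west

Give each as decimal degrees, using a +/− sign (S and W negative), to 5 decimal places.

Point 1:
  φ: 89 + 47/60 + 39/3600 = 89.794167
  S → negative
  Lon: 63 + 7/60 + 54.2/3600 = 63.131722
  W ⇒ negate
Point 2:
  Lat: 13′ + 24″ = 13.40000′; 53 + 13.40000/60 = 53.223333
  S ⇒ negate
  Lon: 23′ + 50.04″ = 23.83400′; 123 + 23.83400/60 = 123.397233
  W → negative
Point 3:
  Lat: 22° + 6/60 + 53/3600 = 22 + 0.100000 + 0.014722 = 22.114722
  N ⇒ keep positive
  λ: 54 + 3/60 + 3.8/3600 = 54.051056
  E ⇒ keep positive
Point 4:
  φ: 54 + 37/60 + 45/3600 = 54.629167
  S → negative
  Lon: 0° + 39/60 + 2/3600 = 0 + 0.650000 + 0.000556 = 0.650556
  W → negative

1. -89.79417, -63.13172
2. -53.22333, -123.39723
3. 22.11472, 54.05106
4. -54.62917, -0.65056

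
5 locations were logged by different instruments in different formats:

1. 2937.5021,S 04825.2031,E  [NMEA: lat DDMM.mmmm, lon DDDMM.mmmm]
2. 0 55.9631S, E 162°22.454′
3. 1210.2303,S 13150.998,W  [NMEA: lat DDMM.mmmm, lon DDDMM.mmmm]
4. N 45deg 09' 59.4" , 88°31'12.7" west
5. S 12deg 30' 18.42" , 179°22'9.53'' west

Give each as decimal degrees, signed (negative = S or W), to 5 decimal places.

1. -29.62504, 48.42005
2. -0.93272, 162.37423
3. -12.17051, -131.84997
4. 45.16650, -88.52019
5. -12.50512, -179.36931

Point 1:
  Lat: split at 2 digits → 29° and 37.5021′; 29 + 37.5021/60 = 29.625035
  S → negative
  Longitude: split at 3 digits → 048° and 25.2031′; 48 + 25.2031/60 = 48.420052
  E ⇒ keep positive
Point 2:
  Lat: 55.9631′ = 0.932718°; total 0.932718
  S ⇒ negate
  Longitude: 162 + 22.454/60 = 162.374233
  E → positive
Point 3:
  φ: degrees = first 2 digits = 12, minutes = 10.2303; 12 + 10.2303/60 = 12.170505
  S → negative
  Longitude: degrees = first 3 digits = 131, minutes = 50.998; 131 + 50.998/60 = 131.849967
  W → negative
Point 4:
  φ: 45° + 9/60 + 59.4/3600 = 45 + 0.150000 + 0.016500 = 45.166500
  N → positive
  λ: 88 + 31/60 + 12.7/3600 = 88.520194
  hemisphere W, so the sign is −
Point 5:
  Lat: 12° + 30/60 + 18.42/3600 = 12 + 0.500000 + 0.005117 = 12.505117
  hemisphere S, so the sign is −
  λ: 179 + 22/60 + 9.53/3600 = 179.369314
  W → negative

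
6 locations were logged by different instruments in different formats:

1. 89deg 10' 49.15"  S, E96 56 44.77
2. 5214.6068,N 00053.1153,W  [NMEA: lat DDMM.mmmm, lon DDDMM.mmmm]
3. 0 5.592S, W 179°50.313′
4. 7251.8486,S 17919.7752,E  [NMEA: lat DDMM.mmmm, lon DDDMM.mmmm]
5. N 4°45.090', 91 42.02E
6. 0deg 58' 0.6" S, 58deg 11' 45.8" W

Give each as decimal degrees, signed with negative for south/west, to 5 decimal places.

1. -89.18032, 96.94577
2. 52.24345, -0.88526
3. -0.09320, -179.83855
4. -72.86414, 179.32959
5. 4.75150, 91.70033
6. -0.96683, -58.19606

Point 1:
  φ: 89 + 10/60 + 49.15/3600 = 89.180319
  hemisphere S, so the sign is −
  Lon: 56′ + 44.77″ = 56.74617′; 96 + 56.74617/60 = 96.945769
  E → positive
Point 2:
  Latitude: split at 2 digits → 52° and 14.6068′; 52 + 14.6068/60 = 52.243447
  N ⇒ keep positive
  Longitude: degrees = first 3 digits = 0, minutes = 53.1153; 0 + 53.1153/60 = 0.885255
  hemisphere W, so the sign is −
Point 3:
  φ: 5.592′ = 0.093200°; total 0.093200
  hemisphere S, so the sign is −
  Longitude: 50.313′ = 0.838550°; total 179.838550
  W ⇒ negate
Point 4:
  Lat: split at 2 digits → 72° and 51.8486′; 72 + 51.8486/60 = 72.864143
  S → negative
  Lon: split at 3 digits → 179° and 19.7752′; 179 + 19.7752/60 = 179.329587
  E ⇒ keep positive
Point 5:
  Lat: 4 + 45.09/60 = 4.751500
  N ⇒ keep positive
  λ: 42.02′ = 0.700333°; total 91.700333
  E → positive
Point 6:
  Lat: 58′ + 0.6″ = 58.01000′; 0 + 58.01000/60 = 0.966833
  S → negative
  Longitude: 58° + 11/60 + 45.8/3600 = 58 + 0.183333 + 0.012722 = 58.196056
  W → negative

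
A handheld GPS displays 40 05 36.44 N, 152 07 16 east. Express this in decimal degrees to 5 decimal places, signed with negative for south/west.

Latitude: 40 + 5/60 + 36.44/3600 = 40.093456
N ⇒ keep positive
Lon: 7′ + 16″ = 7.26667′; 152 + 7.26667/60 = 152.121111
E → positive

40.09346, 152.12111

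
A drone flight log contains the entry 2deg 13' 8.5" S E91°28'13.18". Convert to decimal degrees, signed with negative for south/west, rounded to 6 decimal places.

-2.219028, 91.470328

Lat: 2° + 13/60 + 8.5/3600 = 2 + 0.216667 + 0.002361 = 2.2190278
S → negative
Longitude: 91 + 28/60 + 13.18/3600 = 91.4703278
E ⇒ keep positive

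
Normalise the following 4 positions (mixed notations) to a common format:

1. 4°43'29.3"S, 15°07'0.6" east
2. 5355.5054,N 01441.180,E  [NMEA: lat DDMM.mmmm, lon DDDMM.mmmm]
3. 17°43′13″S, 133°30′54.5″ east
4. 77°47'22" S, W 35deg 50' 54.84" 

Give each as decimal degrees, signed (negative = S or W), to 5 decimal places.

Point 1:
  Lat: 4° + 43/60 + 29.3/3600 = 4 + 0.716667 + 0.008139 = 4.724806
  S → negative
  Lon: 15° + 7/60 + 0.6/3600 = 15 + 0.116667 + 0.000167 = 15.116833
  E ⇒ keep positive
Point 2:
  φ: split at 2 digits → 53° and 55.5054′; 53 + 55.5054/60 = 53.925090
  N ⇒ keep positive
  λ: degrees = first 3 digits = 14, minutes = 41.18; 14 + 41.18/60 = 14.686333
  E → positive
Point 3:
  Latitude: 17° + 43/60 + 13/3600 = 17 + 0.716667 + 0.003611 = 17.720278
  hemisphere S, so the sign is −
  λ: 133° + 30/60 + 54.5/3600 = 133 + 0.500000 + 0.015139 = 133.515139
  E ⇒ keep positive
Point 4:
  φ: 77° + 47/60 + 22/3600 = 77 + 0.783333 + 0.006111 = 77.789444
  S → negative
  Longitude: 35° + 50/60 + 54.84/3600 = 35 + 0.833333 + 0.015233 = 35.848567
  W → negative

1. -4.72481, 15.11683
2. 53.92509, 14.68633
3. -17.72028, 133.51514
4. -77.78944, -35.84857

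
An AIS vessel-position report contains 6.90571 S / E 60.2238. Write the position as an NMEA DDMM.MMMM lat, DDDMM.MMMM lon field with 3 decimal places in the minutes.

0654.343,S / 06013.428,E

Lat: 6° + 0.905710 × 60 = 6° 54.34260′
Longitude: minutes = (60.223800 − 60) × 60 = 13.42800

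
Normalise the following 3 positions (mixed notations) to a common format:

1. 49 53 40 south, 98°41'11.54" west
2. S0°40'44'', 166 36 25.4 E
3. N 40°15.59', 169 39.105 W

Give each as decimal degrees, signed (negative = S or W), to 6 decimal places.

Point 1:
  Lat: 49 + 53/60 + 40/3600 = 49.8944444
  S ⇒ negate
  λ: 98 + 41/60 + 11.54/3600 = 98.6865389
  hemisphere W, so the sign is −
Point 2:
  φ: 0° + 40/60 + 44/3600 = 0 + 0.666667 + 0.012222 = 0.6788889
  S ⇒ negate
  Longitude: 166° + 36/60 + 25.4/3600 = 166 + 0.600000 + 0.007056 = 166.6070556
  E → positive
Point 3:
  φ: 40 + 15.59/60 = 40.2598333
  N ⇒ keep positive
  Lon: 39.105′ = 0.651750°; total 169.6517500
  W ⇒ negate

1. -49.894444, -98.686539
2. -0.678889, 166.607056
3. 40.259833, -169.651750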